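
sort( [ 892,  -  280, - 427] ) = [ - 427, - 280,892] 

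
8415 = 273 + 8142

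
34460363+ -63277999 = - 28817636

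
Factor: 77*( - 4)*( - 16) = 4928 = 2^6*7^1 * 11^1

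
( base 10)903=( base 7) 2430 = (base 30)103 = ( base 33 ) rc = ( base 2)1110000111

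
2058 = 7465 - 5407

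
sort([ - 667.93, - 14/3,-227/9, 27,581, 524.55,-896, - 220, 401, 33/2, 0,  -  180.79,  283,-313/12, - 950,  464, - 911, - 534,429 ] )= [  -  950, -911, - 896, -667.93, - 534,-220,  -  180.79, - 313/12,-227/9,-14/3, 0,33/2,27 , 283, 401,  429,464,524.55, 581]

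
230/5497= 10/239  =  0.04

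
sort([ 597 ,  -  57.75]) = [-57.75 , 597 ]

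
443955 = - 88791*(-5) 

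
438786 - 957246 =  - 518460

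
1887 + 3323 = 5210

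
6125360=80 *76567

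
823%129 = 49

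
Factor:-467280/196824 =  - 330/139=- 2^1*3^1*5^1*11^1 * 139^ ( - 1)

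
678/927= 226/309 = 0.73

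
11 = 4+7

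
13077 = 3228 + 9849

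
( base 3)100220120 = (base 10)7224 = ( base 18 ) 1456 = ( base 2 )1110000111000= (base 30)80O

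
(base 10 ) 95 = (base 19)50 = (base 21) 4b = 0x5f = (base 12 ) 7B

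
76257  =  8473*9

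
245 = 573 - 328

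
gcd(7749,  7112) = 7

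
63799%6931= 1420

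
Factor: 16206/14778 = 2701/2463 = 3^(-1 ) * 37^1*73^1 * 821^ ( - 1)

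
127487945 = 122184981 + 5302964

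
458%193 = 72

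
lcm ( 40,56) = 280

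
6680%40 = 0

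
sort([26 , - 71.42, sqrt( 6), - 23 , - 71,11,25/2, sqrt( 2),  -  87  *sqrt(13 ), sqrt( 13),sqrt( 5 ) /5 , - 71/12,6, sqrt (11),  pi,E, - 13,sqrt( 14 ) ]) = [  -  87*sqrt( 13 ), - 71.42, - 71, - 23,  -  13, - 71/12, sqrt ( 5)/5 , sqrt( 2),  sqrt(6),E,pi,sqrt(11 ), sqrt( 13),sqrt(14 ),6, 11, 25/2,26 ]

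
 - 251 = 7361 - 7612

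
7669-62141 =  - 54472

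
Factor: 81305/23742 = 2^ ( - 1 )*3^(-2 )*5^1*7^1*23^1*101^1*1319^(-1 )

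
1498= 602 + 896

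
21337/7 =3048 + 1/7 = 3048.14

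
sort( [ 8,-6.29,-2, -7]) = [ - 7,  -  6.29, - 2,8] 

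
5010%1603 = 201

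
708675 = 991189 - 282514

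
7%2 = 1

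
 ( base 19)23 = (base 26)1f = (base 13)32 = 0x29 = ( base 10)41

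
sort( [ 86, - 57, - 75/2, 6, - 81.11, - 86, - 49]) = [ - 86, - 81.11, - 57, - 49, - 75/2, 6,86 ] 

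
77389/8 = 9673 + 5/8 = 9673.62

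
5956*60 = 357360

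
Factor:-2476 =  - 2^2*619^1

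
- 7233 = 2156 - 9389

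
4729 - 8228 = -3499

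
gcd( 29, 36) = 1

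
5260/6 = 2630/3 = 876.67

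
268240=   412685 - 144445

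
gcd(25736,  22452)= 4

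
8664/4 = 2166=2166.00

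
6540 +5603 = 12143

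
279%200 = 79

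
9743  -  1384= 8359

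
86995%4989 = 2182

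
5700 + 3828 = 9528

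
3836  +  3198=7034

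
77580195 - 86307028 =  - 8726833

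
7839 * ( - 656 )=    - 5142384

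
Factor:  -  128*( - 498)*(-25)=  - 2^8*3^1*5^2*83^1 = - 1593600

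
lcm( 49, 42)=294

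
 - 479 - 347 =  -826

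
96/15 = 6 + 2/5  =  6.40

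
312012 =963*324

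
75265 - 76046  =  - 781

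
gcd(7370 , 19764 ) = 2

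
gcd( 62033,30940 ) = 17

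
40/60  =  2/3= 0.67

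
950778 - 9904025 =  - 8953247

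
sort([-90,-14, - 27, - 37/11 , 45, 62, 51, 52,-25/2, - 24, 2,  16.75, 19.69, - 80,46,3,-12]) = [ - 90, - 80, - 27, - 24, - 14,  -  25/2,-12, - 37/11,2, 3, 16.75, 19.69,  45,  46,51, 52,62 ] 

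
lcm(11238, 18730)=56190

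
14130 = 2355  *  6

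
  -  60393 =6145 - 66538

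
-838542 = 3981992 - 4820534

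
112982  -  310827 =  - 197845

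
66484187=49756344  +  16727843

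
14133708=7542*1874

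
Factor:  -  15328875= - 3^1*5^3*41^1*997^1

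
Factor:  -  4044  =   - 2^2*  3^1*337^1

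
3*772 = 2316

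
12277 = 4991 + 7286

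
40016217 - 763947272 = -723931055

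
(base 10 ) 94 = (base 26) 3G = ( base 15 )64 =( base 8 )136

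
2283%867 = 549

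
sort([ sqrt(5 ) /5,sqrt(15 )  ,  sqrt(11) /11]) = [sqrt(11)/11, sqrt(5 )/5, sqrt(15) ]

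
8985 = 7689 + 1296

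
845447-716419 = 129028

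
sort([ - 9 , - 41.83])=[ - 41.83, - 9]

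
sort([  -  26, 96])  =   [ - 26,  96 ] 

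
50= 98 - 48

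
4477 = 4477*1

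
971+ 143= 1114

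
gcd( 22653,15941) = 839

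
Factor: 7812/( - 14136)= - 21/38 = -2^( - 1 )*3^1*7^1*19^ ( - 1) 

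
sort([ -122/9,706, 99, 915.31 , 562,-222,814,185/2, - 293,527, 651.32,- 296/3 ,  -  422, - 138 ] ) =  [ - 422,-293 , -222, - 138, - 296/3,  -  122/9,185/2,  99,527,  562, 651.32,706, 814, 915.31 ] 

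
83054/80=41527/40 = 1038.17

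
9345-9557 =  - 212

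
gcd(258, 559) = 43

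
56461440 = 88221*640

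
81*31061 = 2515941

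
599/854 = 599/854 = 0.70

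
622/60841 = 622/60841 = 0.01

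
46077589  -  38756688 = 7320901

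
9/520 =9/520 = 0.02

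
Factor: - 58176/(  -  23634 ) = 32/13=2^5*13^( - 1)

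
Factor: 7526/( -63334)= -3763/31667 = - 53^1*71^1*31667^(-1) 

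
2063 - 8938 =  - 6875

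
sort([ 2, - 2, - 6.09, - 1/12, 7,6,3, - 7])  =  [ -7, - 6.09 , - 2,  -  1/12, 2, 3,6,7] 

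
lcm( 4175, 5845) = 29225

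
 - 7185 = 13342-20527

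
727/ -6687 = -1 + 5960/6687 = -  0.11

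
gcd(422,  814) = 2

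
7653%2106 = 1335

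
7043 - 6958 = 85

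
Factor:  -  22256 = -2^4*13^1*107^1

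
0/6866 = 0 = 0.00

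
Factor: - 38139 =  - 3^1*12713^1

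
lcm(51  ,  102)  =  102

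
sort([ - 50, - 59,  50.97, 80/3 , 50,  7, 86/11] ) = [ - 59 ,-50,7,86/11, 80/3, 50, 50.97 ]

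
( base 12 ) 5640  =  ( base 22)JG4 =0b10010101010000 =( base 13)446a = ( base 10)9552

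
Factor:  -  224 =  - 2^5*7^1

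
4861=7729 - 2868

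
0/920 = 0 = 0.00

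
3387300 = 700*4839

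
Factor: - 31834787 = -1229^1*25903^1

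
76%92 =76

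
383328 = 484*792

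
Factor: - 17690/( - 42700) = 29/70 = 2^ ( - 1 )*5^( - 1 )*7^(- 1)*29^1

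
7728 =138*56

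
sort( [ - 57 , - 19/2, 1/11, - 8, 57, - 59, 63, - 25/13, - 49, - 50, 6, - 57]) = [-59, - 57, - 57, - 50,-49 , - 19/2, - 8, - 25/13, 1/11,6,57 , 63]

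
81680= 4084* 20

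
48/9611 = 48/9611 = 0.00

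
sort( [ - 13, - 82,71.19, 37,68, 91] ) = [-82,  -  13,37, 68, 71.19 , 91]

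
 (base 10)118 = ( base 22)58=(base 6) 314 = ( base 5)433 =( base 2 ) 1110110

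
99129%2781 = 1794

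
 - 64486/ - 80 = 806 + 3/40 = 806.08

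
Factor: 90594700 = 2^2*5^2*7^1* 17^1*23^1*331^1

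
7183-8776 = - 1593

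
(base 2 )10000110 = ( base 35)3t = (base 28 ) 4M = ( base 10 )134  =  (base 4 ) 2012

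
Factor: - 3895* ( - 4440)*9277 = 160434582600 =2^3*3^1*5^2 * 19^1*37^1 * 41^1 * 9277^1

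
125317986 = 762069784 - 636751798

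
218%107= 4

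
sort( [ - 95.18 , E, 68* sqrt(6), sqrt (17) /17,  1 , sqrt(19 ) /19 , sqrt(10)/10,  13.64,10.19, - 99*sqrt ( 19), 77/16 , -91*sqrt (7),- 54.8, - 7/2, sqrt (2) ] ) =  [ - 99 * sqrt( 19 ), - 91*sqrt( 7 ), - 95.18, - 54.8,-7/2,sqrt( 19 ) /19,sqrt(17 )/17 , sqrt(10 )/10,1 , sqrt(2 ),E, 77/16 , 10.19,13.64,68*sqrt(6)]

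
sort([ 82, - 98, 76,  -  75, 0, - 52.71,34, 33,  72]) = [  -  98,  -  75,  -  52.71 , 0,33, 34, 72,76, 82 ]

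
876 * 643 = 563268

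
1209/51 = 403/17 = 23.71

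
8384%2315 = 1439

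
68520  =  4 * 17130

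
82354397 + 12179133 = 94533530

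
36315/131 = 277+28/131=277.21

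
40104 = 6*6684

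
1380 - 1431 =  - 51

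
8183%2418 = 929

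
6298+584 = 6882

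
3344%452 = 180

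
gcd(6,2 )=2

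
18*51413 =925434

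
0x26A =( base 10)618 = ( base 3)211220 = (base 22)162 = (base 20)1AI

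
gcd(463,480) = 1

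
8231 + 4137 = 12368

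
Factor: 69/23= 3 = 3^1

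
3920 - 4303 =- 383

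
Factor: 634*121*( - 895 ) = -2^1*5^1*11^2*179^1*317^1 = - 68659030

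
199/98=199/98= 2.03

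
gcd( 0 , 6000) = 6000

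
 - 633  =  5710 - 6343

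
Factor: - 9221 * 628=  - 5790788 =- 2^2*157^1*9221^1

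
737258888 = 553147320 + 184111568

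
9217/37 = 249 +4/37  =  249.11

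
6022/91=66 +16/91 = 66.18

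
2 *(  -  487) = - 974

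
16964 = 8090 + 8874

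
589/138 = 589/138 = 4.27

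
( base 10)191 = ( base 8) 277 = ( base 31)65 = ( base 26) 79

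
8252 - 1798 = 6454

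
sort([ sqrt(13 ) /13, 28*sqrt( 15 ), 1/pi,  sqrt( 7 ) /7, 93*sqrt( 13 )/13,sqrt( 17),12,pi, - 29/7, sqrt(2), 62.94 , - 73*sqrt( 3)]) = [ - 73*sqrt( 3 ),-29/7, sqrt( 13)/13, 1/pi,sqrt (7)/7, sqrt( 2 ), pi,sqrt( 17),12 , 93*sqrt( 13 ) /13,62.94, 28 *sqrt( 15) ]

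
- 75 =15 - 90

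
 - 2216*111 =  - 245976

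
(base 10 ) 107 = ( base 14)79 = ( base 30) 3H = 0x6B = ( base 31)3e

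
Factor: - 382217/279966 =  - 2^ (- 1)  *  3^( - 1 )*11^1*29^( - 1)*1609^( - 1)*34747^1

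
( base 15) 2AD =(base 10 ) 613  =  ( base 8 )1145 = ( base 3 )211201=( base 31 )jo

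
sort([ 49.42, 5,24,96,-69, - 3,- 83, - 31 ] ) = [ - 83, - 69, - 31, - 3,5,24,49.42, 96]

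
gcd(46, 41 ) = 1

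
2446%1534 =912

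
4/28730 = 2/14365  =  0.00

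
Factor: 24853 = 29^1*857^1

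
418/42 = 9  +  20/21=9.95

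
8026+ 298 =8324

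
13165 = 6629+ 6536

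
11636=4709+6927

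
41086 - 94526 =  - 53440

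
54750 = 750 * 73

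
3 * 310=930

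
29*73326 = 2126454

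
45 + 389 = 434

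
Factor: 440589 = 3^1*17^1*53^1 *163^1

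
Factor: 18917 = 18917^1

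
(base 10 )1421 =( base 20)3b1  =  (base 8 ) 2615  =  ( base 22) 2kd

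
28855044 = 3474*8306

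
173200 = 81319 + 91881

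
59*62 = 3658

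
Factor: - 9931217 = -1361^1*7297^1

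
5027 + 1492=6519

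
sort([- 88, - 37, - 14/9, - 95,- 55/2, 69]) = [ - 95, - 88, - 37, - 55/2, - 14/9 , 69]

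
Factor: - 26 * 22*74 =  - 2^3*11^1 * 13^1*37^1 = - 42328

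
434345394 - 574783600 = - 140438206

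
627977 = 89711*7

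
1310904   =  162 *8092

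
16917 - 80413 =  - 63496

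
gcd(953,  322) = 1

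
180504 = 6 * 30084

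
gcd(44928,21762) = 702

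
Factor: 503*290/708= 72935/354 = 2^( - 1)*3^( - 1)*5^1*29^1*59^(- 1)*503^1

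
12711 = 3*4237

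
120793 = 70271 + 50522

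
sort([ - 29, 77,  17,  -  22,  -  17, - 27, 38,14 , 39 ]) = [ - 29,-27, - 22,- 17,14,17,  38,39,77]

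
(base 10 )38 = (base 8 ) 46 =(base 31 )17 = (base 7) 53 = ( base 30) 18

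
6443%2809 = 825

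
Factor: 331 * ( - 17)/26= - 5627/26 = -2^( - 1 ) * 13^( - 1) * 17^1 * 331^1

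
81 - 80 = 1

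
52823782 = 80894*653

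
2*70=140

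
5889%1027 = 754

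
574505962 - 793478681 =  - 218972719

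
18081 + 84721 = 102802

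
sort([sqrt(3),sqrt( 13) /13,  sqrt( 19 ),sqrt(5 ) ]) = [sqrt( 13)/13,  sqrt( 3 ),sqrt(5),sqrt( 19) ] 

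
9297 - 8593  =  704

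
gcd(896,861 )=7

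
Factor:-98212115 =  - 5^1*1367^1*14369^1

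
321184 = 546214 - 225030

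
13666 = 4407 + 9259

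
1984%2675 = 1984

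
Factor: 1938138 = 2^1 * 3^1*  317^1 * 1019^1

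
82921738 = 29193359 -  - 53728379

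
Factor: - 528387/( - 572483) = 3^1 *41^( - 1)*13963^ ( - 1 )*176129^1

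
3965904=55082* 72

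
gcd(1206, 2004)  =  6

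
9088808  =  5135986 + 3952822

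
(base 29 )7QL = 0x1a06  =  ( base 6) 50502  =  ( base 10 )6662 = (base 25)AGC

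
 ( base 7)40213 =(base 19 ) 17H3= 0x25f0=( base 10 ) 9712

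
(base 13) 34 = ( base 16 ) 2B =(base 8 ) 53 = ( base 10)43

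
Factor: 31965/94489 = 3^1*5^1*61^(-1) * 1549^( - 1 )*2131^1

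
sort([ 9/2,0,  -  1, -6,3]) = [  -  6,-1,0, 3, 9/2 ]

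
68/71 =68/71 = 0.96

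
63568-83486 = -19918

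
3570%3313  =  257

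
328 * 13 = 4264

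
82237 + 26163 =108400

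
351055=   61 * 5755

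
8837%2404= 1625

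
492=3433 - 2941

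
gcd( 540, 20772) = 36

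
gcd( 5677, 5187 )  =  7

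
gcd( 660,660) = 660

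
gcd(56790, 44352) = 18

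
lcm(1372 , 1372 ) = 1372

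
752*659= 495568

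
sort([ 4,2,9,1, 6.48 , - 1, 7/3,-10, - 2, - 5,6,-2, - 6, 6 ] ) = [ - 10, - 6, - 5, - 2 , - 2 ,-1 , 1, 2,7/3, 4,6 , 6,6.48, 9]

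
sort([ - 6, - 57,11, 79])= [  -  57,  -  6, 11,79]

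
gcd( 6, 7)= 1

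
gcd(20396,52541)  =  1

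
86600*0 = 0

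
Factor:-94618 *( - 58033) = 5490966394 = 2^1*131^1*443^1*47309^1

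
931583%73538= 49127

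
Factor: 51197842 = 2^1*25598921^1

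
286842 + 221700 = 508542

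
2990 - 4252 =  - 1262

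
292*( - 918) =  - 268056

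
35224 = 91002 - 55778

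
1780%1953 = 1780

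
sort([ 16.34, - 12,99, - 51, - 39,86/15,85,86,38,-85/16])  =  [ - 51,-39, - 12, - 85/16,86/15,16.34, 38, 85 , 86,99] 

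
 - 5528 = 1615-7143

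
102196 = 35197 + 66999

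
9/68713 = 9/68713=0.00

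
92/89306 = 46/44653 = 0.00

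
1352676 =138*9802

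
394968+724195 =1119163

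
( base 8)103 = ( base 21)34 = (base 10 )67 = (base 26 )2f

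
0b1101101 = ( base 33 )3A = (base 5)414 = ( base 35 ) 34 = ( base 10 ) 109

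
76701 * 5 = 383505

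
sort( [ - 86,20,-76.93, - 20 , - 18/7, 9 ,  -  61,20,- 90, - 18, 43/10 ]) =[ - 90,  -  86,- 76.93, - 61, - 20, - 18, - 18/7, 43/10, 9,20,  20]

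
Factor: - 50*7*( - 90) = 31500 = 2^2*3^2*5^3* 7^1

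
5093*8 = 40744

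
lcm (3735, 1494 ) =7470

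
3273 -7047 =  - 3774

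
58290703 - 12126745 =46163958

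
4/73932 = 1/18483 = 0.00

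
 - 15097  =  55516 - 70613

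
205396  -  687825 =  - 482429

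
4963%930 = 313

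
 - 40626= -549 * 74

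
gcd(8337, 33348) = 8337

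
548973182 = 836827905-287854723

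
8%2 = 0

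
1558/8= 194 +3/4 =194.75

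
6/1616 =3/808 =0.00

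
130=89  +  41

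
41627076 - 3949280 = 37677796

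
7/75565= 1/10795 = 0.00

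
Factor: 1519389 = 3^2*401^1* 421^1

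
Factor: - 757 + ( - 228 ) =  - 985 = -5^1*197^1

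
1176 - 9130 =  - 7954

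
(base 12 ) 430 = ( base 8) 1144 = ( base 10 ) 612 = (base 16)264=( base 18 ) 1G0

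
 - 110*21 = - 2310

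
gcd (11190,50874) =6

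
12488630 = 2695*4634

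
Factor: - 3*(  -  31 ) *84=7812=2^2*3^2*7^1*31^1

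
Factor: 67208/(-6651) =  - 2^3 * 3^(-2)*31^1*271^1 * 739^( - 1)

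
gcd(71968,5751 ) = 1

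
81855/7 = 11693 + 4/7= 11693.57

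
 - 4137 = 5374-9511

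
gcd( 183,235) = 1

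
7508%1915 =1763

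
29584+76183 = 105767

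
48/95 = 48/95= 0.51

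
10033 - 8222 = 1811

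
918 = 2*459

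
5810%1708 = 686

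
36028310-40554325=-4526015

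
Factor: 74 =2^1 * 37^1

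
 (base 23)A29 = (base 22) b0l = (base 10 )5345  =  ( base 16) 14e1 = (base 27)78Q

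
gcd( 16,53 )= 1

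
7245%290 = 285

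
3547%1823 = 1724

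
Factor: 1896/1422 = 2^2*3^( - 1) = 4/3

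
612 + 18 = 630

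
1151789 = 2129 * 541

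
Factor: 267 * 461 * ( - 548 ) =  - 2^2 * 3^1*89^1 * 137^1  *  461^1  =  - 67451676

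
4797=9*533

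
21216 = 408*52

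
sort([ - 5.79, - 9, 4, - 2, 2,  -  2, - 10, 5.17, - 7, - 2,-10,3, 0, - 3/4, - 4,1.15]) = [ - 10, - 10, - 9, - 7, - 5.79, - 4, - 2, - 2, - 2, - 3/4,0,  1.15,2, 3,  4, 5.17] 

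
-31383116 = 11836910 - 43220026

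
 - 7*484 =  - 3388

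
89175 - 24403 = 64772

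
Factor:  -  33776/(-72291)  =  2^4*3^( - 1)*2111^1*24097^(  -  1 )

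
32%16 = 0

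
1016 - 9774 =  - 8758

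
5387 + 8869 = 14256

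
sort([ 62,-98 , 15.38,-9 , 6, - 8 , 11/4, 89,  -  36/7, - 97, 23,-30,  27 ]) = [ -98, - 97, - 30,-9, - 8, -36/7, 11/4,6, 15.38,23,  27 , 62, 89]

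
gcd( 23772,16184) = 28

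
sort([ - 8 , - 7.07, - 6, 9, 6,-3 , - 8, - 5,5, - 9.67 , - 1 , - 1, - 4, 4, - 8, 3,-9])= [  -  9.67, - 9, - 8, - 8, - 8, - 7.07, - 6,-5, - 4,-3,-1, - 1,3, 4, 5 , 6,9 ] 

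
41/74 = 41/74 =0.55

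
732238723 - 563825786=168412937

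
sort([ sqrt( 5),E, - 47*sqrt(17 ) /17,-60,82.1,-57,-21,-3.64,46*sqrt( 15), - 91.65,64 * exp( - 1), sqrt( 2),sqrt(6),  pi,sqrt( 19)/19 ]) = [ -91.65,  -  60, - 57, - 21, - 47*sqrt(17 ) /17, - 3.64,sqrt( 19)/19,sqrt( 2 ),sqrt( 5),sqrt (6),E,pi, 64*exp( - 1 ),82.1, 46*sqrt(15 ) ]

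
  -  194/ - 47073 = 194/47073 = 0.00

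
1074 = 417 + 657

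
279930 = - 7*( - 39990 ) 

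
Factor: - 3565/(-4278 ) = 5/6 = 2^ (-1)*3^( - 1 ) * 5^1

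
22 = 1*22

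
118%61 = 57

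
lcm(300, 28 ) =2100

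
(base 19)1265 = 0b1111000010100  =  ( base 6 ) 55352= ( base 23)eci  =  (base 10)7700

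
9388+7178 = 16566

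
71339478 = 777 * 91814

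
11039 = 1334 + 9705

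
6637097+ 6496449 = 13133546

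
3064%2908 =156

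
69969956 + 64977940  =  134947896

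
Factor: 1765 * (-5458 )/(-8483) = 2^1*5^1*17^ (-1)*353^1*499^(-1 )*2729^1 = 9633370/8483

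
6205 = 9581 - 3376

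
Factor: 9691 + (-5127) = 4564= 2^2*7^1*163^1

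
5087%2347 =393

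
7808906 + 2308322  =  10117228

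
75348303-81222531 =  - 5874228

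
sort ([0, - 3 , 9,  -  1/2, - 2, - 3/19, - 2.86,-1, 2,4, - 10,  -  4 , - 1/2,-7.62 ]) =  [ - 10, - 7.62, - 4, - 3,-2.86, - 2, -1, - 1/2,  -  1/2 ,-3/19, 0,2, 4, 9]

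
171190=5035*34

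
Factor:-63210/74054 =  - 3^1*5^1*7^2*43^1* 61^( - 1 ) * 607^( - 1 ) =- 31605/37027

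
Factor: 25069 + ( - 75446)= - 50377 = - 50377^1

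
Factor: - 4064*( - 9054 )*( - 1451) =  - 2^6*3^2*127^1*503^1*1451^1 = - 53390206656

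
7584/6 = 1264 = 1264.00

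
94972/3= 94972/3 = 31657.33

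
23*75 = 1725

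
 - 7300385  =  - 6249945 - 1050440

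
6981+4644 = 11625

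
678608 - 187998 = 490610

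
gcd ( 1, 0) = 1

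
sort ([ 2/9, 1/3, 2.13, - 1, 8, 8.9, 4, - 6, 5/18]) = [ - 6  , - 1, 2/9,5/18, 1/3,2.13,4, 8, 8.9]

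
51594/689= 74 + 608/689 = 74.88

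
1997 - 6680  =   - 4683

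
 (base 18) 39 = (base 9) 70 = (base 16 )3f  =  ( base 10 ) 63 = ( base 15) 43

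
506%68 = 30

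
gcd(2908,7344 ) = 4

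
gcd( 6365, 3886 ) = 67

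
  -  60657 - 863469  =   - 924126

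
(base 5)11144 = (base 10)799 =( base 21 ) 1H1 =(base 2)1100011111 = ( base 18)287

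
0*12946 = 0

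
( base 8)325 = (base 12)159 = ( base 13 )135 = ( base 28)7H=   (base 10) 213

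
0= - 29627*0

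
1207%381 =64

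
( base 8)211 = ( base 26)57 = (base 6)345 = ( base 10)137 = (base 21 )6b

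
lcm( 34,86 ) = 1462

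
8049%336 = 321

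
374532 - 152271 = 222261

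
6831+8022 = 14853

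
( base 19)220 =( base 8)1370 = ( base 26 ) 136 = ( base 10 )760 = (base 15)35a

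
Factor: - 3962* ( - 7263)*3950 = 113665223700 = 2^2*3^3 * 5^2 *7^1*79^1*269^1*283^1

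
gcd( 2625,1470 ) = 105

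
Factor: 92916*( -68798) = -6392434968 = - 2^3*3^2*29^1*41^1*89^1*839^1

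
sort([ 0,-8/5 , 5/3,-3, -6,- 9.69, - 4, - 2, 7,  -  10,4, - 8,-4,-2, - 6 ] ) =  [ - 10, - 9.69, - 8,-6, - 6, - 4 ,- 4, - 3, - 2, -2,-8/5 , 0,  5/3, 4, 7 ] 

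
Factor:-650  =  -2^1*5^2*13^1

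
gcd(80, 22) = 2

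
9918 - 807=9111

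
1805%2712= 1805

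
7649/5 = 7649/5 =1529.80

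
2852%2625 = 227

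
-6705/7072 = -6705/7072=- 0.95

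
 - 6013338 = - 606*9923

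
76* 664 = 50464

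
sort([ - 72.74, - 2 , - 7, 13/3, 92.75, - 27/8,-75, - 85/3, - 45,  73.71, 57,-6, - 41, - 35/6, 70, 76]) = [ - 75, - 72.74 , -45, - 41, - 85/3 ,- 7, - 6, - 35/6, - 27/8,  -  2,13/3, 57, 70, 73.71,76, 92.75 ] 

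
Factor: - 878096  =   - 2^4 *54881^1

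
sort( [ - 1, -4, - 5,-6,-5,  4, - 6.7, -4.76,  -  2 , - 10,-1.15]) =[ - 10, - 6.7, - 6, - 5,-5,-4.76, - 4, - 2, -1.15, - 1, 4]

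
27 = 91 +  - 64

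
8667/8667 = 1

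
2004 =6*334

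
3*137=411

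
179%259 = 179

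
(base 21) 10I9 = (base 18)1be0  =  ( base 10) 9648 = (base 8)22660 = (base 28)c8g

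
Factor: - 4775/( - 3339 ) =3^( - 2)*5^2*7^( - 1)* 53^ ( - 1 )*191^1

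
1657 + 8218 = 9875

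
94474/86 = 47237/43 = 1098.53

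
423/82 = 5 + 13/82 = 5.16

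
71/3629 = 71/3629 = 0.02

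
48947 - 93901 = -44954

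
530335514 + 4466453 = 534801967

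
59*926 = 54634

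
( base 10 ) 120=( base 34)3i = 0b1111000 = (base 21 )5f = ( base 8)170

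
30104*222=6683088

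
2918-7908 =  - 4990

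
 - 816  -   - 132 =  - 684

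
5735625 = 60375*95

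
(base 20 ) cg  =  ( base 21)C4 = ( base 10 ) 256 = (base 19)D9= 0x100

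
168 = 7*24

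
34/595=2/35 =0.06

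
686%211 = 53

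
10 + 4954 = 4964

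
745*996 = 742020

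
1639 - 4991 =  - 3352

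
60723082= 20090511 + 40632571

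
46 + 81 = 127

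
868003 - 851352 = 16651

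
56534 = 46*1229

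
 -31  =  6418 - 6449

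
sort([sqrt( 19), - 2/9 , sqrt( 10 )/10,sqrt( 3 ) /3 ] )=[ - 2/9,sqrt (10 ) /10, sqrt( 3)/3,sqrt( 19) ]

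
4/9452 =1/2363 = 0.00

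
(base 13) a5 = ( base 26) 55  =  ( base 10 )135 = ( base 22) 63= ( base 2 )10000111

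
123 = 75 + 48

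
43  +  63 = 106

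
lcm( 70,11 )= 770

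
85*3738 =317730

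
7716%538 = 184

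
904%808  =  96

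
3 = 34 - 31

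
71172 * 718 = 51101496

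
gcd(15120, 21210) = 210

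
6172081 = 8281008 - 2108927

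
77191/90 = 77191/90 = 857.68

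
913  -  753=160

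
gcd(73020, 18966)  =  6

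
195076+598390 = 793466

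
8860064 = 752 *11782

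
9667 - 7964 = 1703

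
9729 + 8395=18124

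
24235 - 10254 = 13981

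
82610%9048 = 1178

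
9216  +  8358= 17574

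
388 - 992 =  - 604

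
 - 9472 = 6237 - 15709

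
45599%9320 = 8319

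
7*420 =2940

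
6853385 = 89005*77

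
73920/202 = 365 + 95/101 = 365.94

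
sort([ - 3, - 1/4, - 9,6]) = [ - 9, - 3, - 1/4, 6]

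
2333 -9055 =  - 6722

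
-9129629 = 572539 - 9702168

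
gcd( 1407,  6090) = 21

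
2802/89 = 31 + 43/89 = 31.48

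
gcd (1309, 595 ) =119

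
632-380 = 252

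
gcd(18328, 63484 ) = 4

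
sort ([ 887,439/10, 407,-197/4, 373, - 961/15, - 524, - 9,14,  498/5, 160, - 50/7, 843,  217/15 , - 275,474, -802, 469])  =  [ - 802, - 524, - 275, - 961/15, - 197/4 , - 9, - 50/7, 14,217/15, 439/10, 498/5, 160 , 373,407, 469, 474, 843,887]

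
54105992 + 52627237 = 106733229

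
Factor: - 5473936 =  - 2^4*13^1*26317^1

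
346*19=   6574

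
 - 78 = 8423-8501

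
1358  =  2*679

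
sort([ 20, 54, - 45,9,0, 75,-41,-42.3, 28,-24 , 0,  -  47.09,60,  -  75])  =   [-75,-47.09, - 45, -42.3, - 41, - 24, 0 , 0, 9, 20, 28, 54, 60, 75 ] 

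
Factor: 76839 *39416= 3028686024 = 2^3*3^1*7^1*13^1*379^1*3659^1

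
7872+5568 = 13440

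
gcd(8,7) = 1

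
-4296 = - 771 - 3525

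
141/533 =141/533  =  0.26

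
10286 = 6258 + 4028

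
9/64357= 9/64357 = 0.00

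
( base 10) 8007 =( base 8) 17507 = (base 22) gbl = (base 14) 2CBD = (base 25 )ck7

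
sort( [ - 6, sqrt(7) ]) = [ - 6,sqrt(7)] 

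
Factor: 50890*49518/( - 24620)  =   - 3^3*7^2*131^1  *  727^1 *1231^( - 1 ) = -125998551/1231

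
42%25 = 17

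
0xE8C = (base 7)13600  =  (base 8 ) 7214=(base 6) 25124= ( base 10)3724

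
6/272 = 3/136 = 0.02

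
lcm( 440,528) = 2640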